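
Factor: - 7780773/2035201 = -3^1 * 11^1 * 13^1*23^( - 1 )* 2591^1*12641^ ( - 1 ) = - 1111539/290743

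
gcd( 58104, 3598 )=2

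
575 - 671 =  - 96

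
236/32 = 59/8 = 7.38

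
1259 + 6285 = 7544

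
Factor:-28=  -  2^2*7^1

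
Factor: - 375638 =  - 2^1*61^1*3079^1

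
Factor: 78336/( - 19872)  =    -  2^4*3^( - 1 )*17^1*23^( - 1) = - 272/69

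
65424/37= 1768+8/37 = 1768.22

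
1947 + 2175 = 4122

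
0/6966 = 0 = 0.00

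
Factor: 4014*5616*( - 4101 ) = - 2^5*3^6*13^1*223^1*1367^1 = - 92447301024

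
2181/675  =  727/225 = 3.23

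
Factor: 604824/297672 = 11^1*29^1 *157^( - 1 ) = 319/157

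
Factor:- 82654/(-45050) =2431/1325 =5^( - 2)*11^1 * 13^1*17^1*53^ ( - 1 ) 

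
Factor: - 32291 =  - 7^2 * 659^1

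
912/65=14  +  2/65 = 14.03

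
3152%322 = 254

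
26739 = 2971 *9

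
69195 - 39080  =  30115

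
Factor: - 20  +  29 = 9 = 3^2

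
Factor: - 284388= - 2^2*3^1*13^1*1823^1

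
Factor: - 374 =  - 2^1*11^1 * 17^1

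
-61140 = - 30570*2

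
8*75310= 602480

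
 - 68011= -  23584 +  - 44427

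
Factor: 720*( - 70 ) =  - 2^5*3^2*5^2*7^1=- 50400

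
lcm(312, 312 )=312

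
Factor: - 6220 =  - 2^2*5^1*311^1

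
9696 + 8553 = 18249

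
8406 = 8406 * 1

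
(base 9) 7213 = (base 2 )1010010011101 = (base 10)5277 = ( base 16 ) 149d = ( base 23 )9ma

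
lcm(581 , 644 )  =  53452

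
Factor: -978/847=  - 2^1 *3^1*7^ (-1 )*11^(-2)*163^1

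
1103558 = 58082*19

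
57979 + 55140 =113119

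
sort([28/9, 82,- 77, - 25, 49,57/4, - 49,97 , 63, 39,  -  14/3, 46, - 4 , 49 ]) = [ - 77, - 49 ,  -  25, - 14/3,  -  4, 28/9, 57/4,39, 46, 49, 49,63, 82, 97] 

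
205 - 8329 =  - 8124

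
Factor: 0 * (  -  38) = 0= 0^1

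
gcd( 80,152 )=8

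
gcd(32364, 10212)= 12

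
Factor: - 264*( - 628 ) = 165792 = 2^5*3^1*11^1*157^1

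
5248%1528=664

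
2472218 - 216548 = 2255670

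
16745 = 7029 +9716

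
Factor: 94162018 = 2^1*137^1*401^1*857^1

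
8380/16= 523+3/4 = 523.75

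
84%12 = 0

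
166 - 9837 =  - 9671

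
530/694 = 265/347 = 0.76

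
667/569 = 667/569  =  1.17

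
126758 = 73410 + 53348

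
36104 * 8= 288832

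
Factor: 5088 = 2^5*3^1*53^1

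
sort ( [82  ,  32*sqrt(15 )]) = [82,  32 * sqrt( 15 )]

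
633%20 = 13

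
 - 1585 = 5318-6903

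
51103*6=306618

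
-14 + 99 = 85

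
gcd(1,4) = 1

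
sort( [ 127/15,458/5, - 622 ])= [ - 622, 127/15,  458/5 ] 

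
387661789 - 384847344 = 2814445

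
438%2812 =438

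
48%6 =0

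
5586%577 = 393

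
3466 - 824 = 2642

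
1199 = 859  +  340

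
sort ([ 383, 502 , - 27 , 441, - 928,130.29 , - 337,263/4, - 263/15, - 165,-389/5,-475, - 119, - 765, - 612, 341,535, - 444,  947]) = [ - 928, - 765,  -  612 , - 475, - 444 , - 337, - 165 , - 119, - 389/5, - 27,-263/15, 263/4 , 130.29,341, 383,441, 502, 535, 947]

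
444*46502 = 20646888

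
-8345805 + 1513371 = -6832434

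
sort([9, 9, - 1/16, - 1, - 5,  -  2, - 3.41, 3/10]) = [ - 5, -3.41,- 2, - 1,-1/16, 3/10,9,  9 ] 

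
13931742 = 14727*946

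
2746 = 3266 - 520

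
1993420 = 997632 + 995788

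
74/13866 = 37/6933 =0.01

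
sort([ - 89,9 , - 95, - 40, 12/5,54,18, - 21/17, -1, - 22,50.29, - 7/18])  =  [ - 95, - 89, - 40, - 22,-21/17,-1, - 7/18 , 12/5,9 , 18,  50.29,54]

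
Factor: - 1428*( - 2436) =2^4 * 3^2*7^2*17^1*29^1=3478608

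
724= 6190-5466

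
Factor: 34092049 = 23^1*1482263^1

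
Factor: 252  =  2^2*3^2*7^1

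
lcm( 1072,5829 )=93264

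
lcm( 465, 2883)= 14415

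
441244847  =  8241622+433003225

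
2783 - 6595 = -3812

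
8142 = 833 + 7309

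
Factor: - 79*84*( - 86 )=570696 = 2^3*3^1*7^1*43^1*79^1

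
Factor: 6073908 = 2^2 * 3^1*71^1* 7129^1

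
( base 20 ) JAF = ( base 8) 17207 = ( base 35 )6DA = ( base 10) 7815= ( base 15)24B0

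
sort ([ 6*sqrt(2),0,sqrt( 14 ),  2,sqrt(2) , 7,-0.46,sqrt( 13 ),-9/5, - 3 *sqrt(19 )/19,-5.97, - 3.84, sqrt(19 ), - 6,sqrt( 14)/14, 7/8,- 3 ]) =[ - 6,-5.97, - 3.84, -3, - 9/5, - 3*sqrt(19 )/19, - 0.46,0, sqrt(14)/14, 7/8, sqrt( 2),2,sqrt( 13 ) , sqrt( 14 ), sqrt(19 ),7,6*sqrt(2 )] 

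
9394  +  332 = 9726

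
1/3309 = 1/3309 = 0.00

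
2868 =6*478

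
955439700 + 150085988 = 1105525688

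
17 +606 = 623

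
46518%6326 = 2236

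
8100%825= 675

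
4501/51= 88+13/51 =88.25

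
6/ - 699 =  - 1+231/233 = - 0.01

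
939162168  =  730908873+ 208253295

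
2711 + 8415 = 11126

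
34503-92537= - 58034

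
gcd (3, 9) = 3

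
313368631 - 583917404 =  - 270548773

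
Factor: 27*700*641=2^2*3^3 * 5^2*7^1 * 641^1 = 12114900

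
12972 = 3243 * 4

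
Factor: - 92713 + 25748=  -  66965= -5^1*59^1*227^1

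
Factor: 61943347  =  23^1*73^1*79^1 *467^1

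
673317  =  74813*9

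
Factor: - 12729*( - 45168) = 574943472 = 2^4*3^2*941^1*4243^1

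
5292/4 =1323 = 1323.00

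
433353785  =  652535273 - 219181488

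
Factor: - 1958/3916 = -2^( - 1 )  =  - 1/2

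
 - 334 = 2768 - 3102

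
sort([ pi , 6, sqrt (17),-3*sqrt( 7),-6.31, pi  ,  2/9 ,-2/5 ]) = [ -3*sqrt( 7), -6.31, - 2/5,2/9,pi,  pi, sqrt(17), 6] 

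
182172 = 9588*19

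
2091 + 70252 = 72343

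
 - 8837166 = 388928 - 9226094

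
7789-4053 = 3736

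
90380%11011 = 2292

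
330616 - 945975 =-615359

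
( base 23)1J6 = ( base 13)59A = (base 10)972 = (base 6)4300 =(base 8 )1714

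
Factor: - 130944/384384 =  - 7^(-1)*13^(-1)*31^1 = -  31/91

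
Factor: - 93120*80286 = - 7476232320 = - 2^7*3^2*5^1*97^1 *13381^1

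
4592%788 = 652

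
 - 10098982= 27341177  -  37440159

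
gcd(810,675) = 135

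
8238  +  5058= 13296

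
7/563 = 7/563 = 0.01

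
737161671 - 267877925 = 469283746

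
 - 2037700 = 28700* ( - 71 ) 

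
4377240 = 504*8685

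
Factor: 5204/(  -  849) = -2^2*3^(-1)*283^( - 1)*1301^1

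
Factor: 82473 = 3^1*37^1*743^1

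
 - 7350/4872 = - 175/116 = -  1.51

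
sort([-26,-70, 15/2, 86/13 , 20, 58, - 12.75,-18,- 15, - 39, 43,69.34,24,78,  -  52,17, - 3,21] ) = [-70, - 52, - 39,  -  26,-18,  -  15,-12.75,  -  3, 86/13, 15/2, 17,20, 21, 24,43,58 , 69.34,78 ]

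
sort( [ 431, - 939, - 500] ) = [-939 ,-500 , 431]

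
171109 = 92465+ 78644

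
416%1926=416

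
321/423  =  107/141=0.76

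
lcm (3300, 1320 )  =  6600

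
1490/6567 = 1490/6567 =0.23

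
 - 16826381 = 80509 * ( - 209) 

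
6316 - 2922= 3394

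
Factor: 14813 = 14813^1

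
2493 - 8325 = -5832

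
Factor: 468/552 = 39/46 = 2^ ( - 1)*3^1*13^1 * 23^( - 1)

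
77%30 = 17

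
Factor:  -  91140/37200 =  -2^( - 2)*5^ (-1)*7^2=- 49/20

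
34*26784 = 910656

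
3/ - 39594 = - 1/13198 = -0.00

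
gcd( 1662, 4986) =1662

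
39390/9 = 13130/3 = 4376.67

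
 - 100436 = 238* (-422)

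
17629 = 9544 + 8085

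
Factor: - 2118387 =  - 3^1*17^1*73^1*569^1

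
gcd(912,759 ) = 3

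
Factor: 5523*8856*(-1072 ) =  - 52433329536 = - 2^7*3^4*7^1*41^1 * 67^1*263^1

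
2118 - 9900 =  - 7782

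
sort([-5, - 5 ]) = [  -  5 , - 5 ]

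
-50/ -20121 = 50/20121=0.00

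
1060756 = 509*2084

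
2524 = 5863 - 3339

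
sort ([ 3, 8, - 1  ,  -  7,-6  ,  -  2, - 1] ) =[ - 7, - 6, - 2, - 1, - 1, 3, 8]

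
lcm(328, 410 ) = 1640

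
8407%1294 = 643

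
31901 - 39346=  - 7445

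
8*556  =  4448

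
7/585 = 7/585 =0.01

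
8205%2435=900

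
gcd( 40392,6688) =88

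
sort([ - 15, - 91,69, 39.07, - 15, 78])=[ - 91,- 15,-15, 39.07, 69,  78 ]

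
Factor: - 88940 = -2^2*5^1*4447^1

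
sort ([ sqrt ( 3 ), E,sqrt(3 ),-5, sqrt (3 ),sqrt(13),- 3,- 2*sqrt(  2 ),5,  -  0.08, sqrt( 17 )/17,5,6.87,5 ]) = [  -  5 , - 3, - 2*sqrt( 2), - 0.08,sqrt( 17)/17, sqrt( 3 ),sqrt(3) , sqrt (3),E,sqrt(13) , 5, 5,5, 6.87 ]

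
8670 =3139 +5531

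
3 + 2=5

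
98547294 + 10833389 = 109380683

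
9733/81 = 9733/81 = 120.16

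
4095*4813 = 19709235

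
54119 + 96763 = 150882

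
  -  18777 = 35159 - 53936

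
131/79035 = 131/79035 = 0.00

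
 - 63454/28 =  - 2267 + 11/14=   - 2266.21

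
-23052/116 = -199 +8/29 = -  198.72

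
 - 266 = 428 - 694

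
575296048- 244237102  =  331058946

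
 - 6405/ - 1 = 6405/1 = 6405.00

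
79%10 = 9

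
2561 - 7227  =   - 4666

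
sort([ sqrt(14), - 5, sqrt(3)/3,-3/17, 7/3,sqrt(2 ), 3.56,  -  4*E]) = [-4*E, - 5, - 3/17, sqrt ( 3)/3, sqrt( 2) , 7/3, 3.56 , sqrt(14 ) ]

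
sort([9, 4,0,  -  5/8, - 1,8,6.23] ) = [ - 1, - 5/8, 0,4,6.23, 8 , 9] 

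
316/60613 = 316/60613=0.01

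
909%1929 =909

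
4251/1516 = 2 + 1219/1516 = 2.80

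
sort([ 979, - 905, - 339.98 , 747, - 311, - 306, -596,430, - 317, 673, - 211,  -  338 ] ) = [ - 905, - 596, - 339.98 , - 338, - 317, -311, - 306, - 211,430,673,747 , 979 ] 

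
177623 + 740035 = 917658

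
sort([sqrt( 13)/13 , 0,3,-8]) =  [-8,0,sqrt( 13) /13, 3 ] 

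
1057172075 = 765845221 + 291326854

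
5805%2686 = 433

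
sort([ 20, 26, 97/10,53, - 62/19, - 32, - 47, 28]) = [- 47,-32, - 62/19 , 97/10, 20, 26,28, 53 ] 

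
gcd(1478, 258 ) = 2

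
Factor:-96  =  -2^5*3^1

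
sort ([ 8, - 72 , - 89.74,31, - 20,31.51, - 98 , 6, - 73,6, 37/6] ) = [ - 98, - 89.74, - 73,-72, - 20,6,6,37/6, 8, 31, 31.51 ] 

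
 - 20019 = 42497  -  62516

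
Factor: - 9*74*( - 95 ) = 2^1*3^2*5^1*19^1 * 37^1 = 63270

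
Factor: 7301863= 53^1*137771^1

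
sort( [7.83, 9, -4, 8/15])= [ - 4,  8/15, 7.83,9 ]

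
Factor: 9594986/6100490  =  4797493/3050245 = 5^(  -  1)*11^( - 1)*31^( - 1 ) * 631^1*1789^ ( - 1)*7603^1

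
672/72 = 28/3 = 9.33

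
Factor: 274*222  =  60828 = 2^2 * 3^1 *37^1*137^1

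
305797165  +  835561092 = 1141358257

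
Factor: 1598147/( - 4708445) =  - 5^( - 1 )*7^( - 1)*19^3*23^(-1 )*233^1 * 5849^( - 1) 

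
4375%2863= 1512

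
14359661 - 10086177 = 4273484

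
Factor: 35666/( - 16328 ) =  - 2^(  -  2)*13^(- 1 )*17^1* 157^( - 1 )*1049^1 = - 17833/8164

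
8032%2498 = 538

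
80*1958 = 156640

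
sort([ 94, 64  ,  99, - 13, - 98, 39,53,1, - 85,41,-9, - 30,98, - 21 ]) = [  -  98, - 85, - 30,- 21 , - 13, - 9,1,39  ,  41, 53,64, 94,98,99]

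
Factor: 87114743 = 31^1*2810153^1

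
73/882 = 73/882 = 0.08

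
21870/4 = 10935/2  =  5467.50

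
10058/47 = 214 = 214.00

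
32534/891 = 32534/891 = 36.51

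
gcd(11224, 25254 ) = 2806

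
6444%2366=1712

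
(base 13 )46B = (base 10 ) 765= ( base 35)LU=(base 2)1011111101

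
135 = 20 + 115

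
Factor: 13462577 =1399^1*9623^1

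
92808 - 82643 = 10165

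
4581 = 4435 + 146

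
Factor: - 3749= - 23^1 * 163^1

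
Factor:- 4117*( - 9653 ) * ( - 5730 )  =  -2^1*3^1 * 5^1 * 7^2*23^1*179^1*191^1 * 197^1 = -227718227730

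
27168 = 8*3396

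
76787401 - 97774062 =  - 20986661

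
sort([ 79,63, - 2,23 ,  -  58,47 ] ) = [-58, - 2,  23 , 47, 63,  79 ] 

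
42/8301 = 14/2767 = 0.01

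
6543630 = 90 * 72707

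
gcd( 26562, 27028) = 466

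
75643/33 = 75643/33 =2292.21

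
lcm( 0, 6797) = 0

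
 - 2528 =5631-8159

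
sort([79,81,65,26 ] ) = [ 26,65, 79, 81] 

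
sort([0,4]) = [ 0, 4] 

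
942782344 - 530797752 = 411984592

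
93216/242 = 46608/121 = 385.19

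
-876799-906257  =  -1783056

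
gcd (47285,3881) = 1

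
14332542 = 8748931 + 5583611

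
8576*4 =34304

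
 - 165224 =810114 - 975338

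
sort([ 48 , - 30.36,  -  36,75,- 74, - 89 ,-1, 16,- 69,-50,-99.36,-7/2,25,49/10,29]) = [-99.36, - 89, -74, - 69, - 50, - 36,- 30.36, - 7/2,-1,49/10,16, 25,29,48, 75]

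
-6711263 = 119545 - 6830808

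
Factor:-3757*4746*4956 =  - 2^3*3^2 * 7^2*13^1*17^2*59^1*113^1 = -88369058232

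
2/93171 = 2/93171 = 0.00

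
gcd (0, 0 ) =0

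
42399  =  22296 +20103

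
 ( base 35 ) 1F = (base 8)62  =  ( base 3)1212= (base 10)50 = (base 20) 2A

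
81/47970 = 9/5330 = 0.00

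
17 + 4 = 21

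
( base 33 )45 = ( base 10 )137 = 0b10001001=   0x89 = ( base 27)52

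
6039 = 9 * 671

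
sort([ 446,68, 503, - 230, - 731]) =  [ - 731,- 230,  68, 446,503] 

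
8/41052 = 2/10263 = 0.00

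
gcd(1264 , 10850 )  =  2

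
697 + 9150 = 9847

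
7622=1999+5623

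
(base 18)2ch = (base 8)1561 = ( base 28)13d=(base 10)881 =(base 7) 2366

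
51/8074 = 51/8074 = 0.01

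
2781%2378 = 403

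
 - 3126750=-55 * 56850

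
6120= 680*9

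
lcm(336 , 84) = 336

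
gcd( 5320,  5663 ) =7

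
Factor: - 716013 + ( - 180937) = -2^1*5^2*17939^1 =- 896950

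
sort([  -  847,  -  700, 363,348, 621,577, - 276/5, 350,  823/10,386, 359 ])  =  [ - 847, - 700, - 276/5,  823/10, 348,350, 359,363,386, 577, 621 ] 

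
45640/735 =62 + 2/21 = 62.10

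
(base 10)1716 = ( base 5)23331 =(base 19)4e6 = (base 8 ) 3264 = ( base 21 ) 3IF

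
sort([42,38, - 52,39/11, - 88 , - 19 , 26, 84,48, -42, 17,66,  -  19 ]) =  [ -88, - 52, - 42, - 19  , - 19 , 39/11,  17,26,38, 42 , 48,66, 84 ] 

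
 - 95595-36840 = -132435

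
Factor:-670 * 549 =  - 2^1 * 3^2 * 5^1*61^1*67^1 = - 367830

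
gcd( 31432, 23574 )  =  7858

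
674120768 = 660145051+13975717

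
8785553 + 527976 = 9313529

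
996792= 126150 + 870642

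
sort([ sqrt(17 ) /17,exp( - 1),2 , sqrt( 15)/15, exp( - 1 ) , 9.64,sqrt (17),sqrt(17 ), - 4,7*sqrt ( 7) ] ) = [ - 4,sqrt(17) /17,  sqrt( 15 ) /15, exp( - 1), exp( -1),2, sqrt( 17 ), sqrt(17), 9.64,7 * sqrt ( 7 ) ] 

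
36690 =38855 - 2165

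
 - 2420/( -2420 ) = 1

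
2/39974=1/19987 = 0.00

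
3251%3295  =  3251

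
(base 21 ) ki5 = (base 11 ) 6A07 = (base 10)9203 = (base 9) 13555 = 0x23F3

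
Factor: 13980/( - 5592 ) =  - 2^(  -  1)*5^1=-5/2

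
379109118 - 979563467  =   - 600454349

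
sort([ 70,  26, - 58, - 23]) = [  -  58, - 23,26, 70 ] 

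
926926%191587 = 160578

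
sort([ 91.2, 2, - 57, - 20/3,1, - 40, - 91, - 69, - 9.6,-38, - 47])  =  [  -  91, - 69, - 57  , - 47  , - 40,-38, - 9.6, - 20/3, 1,2, 91.2]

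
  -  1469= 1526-2995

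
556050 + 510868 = 1066918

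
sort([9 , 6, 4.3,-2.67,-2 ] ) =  [-2.67,  -  2, 4.3,6,9]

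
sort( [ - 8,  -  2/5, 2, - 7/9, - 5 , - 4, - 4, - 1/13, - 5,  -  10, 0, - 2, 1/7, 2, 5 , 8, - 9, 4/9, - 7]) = [-10, - 9,-8, - 7 , - 5, - 5, - 4, - 4, - 2, - 7/9, - 2/5, - 1/13 , 0, 1/7, 4/9,  2,2,  5,8] 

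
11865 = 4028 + 7837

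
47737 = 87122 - 39385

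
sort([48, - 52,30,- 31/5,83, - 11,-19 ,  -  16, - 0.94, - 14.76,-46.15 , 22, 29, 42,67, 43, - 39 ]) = [  -  52, - 46.15,  -  39,  -  19, - 16,-14.76,-11,  -  31/5, - 0.94, 22,29, 30,42 , 43 , 48,67,83] 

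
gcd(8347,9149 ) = 1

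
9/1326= 3/442 =0.01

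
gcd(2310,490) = 70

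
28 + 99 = 127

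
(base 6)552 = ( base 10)212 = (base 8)324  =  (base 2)11010100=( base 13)134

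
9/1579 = 9/1579 = 0.01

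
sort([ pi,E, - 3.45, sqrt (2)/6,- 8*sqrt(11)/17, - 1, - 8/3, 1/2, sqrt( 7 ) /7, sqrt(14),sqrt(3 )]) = [ - 3.45, - 8/3, - 8*sqrt( 11)/17, - 1, sqrt( 2 ) /6, sqrt(7)/7,1/2,  sqrt (3),E, pi,sqrt( 14 )]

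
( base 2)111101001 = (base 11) 405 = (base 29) GP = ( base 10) 489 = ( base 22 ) 105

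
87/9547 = 87/9547 = 0.01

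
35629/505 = 70 + 279/505=70.55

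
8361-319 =8042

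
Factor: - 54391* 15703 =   -  41^1*109^1* 383^1*499^1=-  854101873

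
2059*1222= 2516098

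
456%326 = 130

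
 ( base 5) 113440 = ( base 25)6JK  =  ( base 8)10225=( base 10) 4245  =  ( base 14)1793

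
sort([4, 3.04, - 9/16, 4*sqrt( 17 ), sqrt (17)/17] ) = [-9/16, sqrt( 17 )/17, 3.04,4,4*sqrt( 17 )]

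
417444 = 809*516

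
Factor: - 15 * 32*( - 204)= 97920  =  2^7*3^2*5^1*17^1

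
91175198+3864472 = 95039670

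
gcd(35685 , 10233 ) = 9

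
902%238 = 188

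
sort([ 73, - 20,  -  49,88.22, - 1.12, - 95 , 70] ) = [ - 95, - 49, - 20 , - 1.12, 70, 73,88.22]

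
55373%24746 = 5881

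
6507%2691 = 1125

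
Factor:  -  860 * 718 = - 617480 = - 2^3* 5^1*43^1*359^1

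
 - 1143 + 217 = -926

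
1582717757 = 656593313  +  926124444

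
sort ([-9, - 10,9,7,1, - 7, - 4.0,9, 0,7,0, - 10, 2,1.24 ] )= [ - 10,  -  10, - 9, - 7, - 4.0,0,0,  1,1.24,2,7, 7,9, 9]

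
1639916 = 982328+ 657588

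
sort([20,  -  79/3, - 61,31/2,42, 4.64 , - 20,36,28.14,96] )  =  [ -61, - 79/3, - 20,4.64,31/2,20,28.14,36,42,96] 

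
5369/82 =65 + 39/82 = 65.48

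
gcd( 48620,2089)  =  1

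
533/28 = 533/28 = 19.04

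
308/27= 11 + 11/27= 11.41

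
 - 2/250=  - 1/125  =  -0.01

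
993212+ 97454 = 1090666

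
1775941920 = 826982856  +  948959064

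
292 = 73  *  4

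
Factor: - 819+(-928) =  - 1747  =  - 1747^1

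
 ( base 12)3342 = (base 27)7KN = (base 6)42122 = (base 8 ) 13042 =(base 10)5666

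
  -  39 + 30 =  - 9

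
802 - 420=382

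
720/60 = 12 = 12.00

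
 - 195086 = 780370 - 975456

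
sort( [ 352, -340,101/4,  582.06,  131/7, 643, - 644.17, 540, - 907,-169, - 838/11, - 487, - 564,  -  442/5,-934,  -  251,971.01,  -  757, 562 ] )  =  [-934, -907, - 757, - 644.17,-564, - 487, - 340, - 251,  -  169,-442/5,-838/11,131/7,101/4, 352,540,562, 582.06,643,971.01]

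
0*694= 0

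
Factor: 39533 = 13^1* 3041^1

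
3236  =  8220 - 4984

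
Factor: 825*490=404250 =2^1*3^1*5^3*7^2*11^1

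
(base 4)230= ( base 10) 44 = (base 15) 2E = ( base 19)26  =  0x2c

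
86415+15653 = 102068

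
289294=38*7613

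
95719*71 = 6796049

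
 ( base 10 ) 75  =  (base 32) 2b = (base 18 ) 43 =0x4b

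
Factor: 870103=13^1*66931^1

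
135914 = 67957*2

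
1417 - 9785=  - 8368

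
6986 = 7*998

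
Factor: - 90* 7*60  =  - 37800 = -2^3*3^3*  5^2*7^1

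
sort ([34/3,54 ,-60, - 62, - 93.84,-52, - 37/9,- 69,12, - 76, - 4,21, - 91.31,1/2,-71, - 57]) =[-93.84, - 91.31, -76 , - 71, - 69,-62,-60,  -  57, - 52, - 37/9, - 4,1/2 , 34/3, 12,21,54]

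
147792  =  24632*6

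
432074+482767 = 914841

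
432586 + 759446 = 1192032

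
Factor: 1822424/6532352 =2^( - 5)*17^ ( - 1 )*19^(  -  1 ) * 79^( - 1 )*107^1*2129^1 = 227803/816544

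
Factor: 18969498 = 2^1*3^3*351287^1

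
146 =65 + 81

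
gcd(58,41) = 1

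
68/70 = 34/35 = 0.97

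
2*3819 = 7638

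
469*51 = 23919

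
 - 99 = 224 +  - 323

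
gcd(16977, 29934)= 3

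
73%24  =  1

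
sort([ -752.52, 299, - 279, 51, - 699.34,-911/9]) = [-752.52, -699.34,-279, - 911/9,51,299 ]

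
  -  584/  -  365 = 8/5 =1.60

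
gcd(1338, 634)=2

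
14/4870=7/2435  =  0.00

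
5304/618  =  8 + 60/103  =  8.58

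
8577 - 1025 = 7552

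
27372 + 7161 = 34533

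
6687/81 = 82+5/9  =  82.56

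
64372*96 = 6179712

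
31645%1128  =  61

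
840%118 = 14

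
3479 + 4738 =8217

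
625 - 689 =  - 64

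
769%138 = 79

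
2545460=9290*274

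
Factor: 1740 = 2^2*3^1*5^1*29^1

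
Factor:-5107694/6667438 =-2553847/3333719 = -19^1*67^(-1 )*139^1 * 967^1 * 49757^( - 1 )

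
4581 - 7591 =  - 3010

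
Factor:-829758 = -2^1 * 3^1*41^1*3373^1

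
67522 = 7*9646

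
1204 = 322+882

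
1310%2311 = 1310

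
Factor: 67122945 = 3^3 * 5^1*41^1* 67^1*181^1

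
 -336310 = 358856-695166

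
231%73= 12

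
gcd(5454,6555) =3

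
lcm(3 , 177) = 177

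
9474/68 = 4737/34 = 139.32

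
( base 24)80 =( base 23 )88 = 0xC0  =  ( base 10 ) 192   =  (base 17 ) b5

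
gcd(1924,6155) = 1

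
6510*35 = 227850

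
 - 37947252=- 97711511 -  - 59764259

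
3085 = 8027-4942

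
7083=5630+1453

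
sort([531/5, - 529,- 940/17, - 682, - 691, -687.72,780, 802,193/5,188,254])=[  -  691, - 687.72, - 682, - 529, - 940/17,193/5, 531/5, 188,254,  780, 802 ]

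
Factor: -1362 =- 2^1*3^1*227^1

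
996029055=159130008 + 836899047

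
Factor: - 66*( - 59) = 3894 = 2^1*3^1*11^1*59^1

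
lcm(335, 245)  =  16415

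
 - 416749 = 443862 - 860611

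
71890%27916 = 16058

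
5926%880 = 646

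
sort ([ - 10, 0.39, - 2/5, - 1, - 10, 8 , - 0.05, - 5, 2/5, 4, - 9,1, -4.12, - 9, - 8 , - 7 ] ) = [ - 10, - 10, - 9, - 9,  -  8,- 7, - 5, - 4.12, - 1, - 2/5, - 0.05, 0.39,2/5, 1,  4,8 ]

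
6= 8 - 2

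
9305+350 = 9655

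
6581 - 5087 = 1494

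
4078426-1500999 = 2577427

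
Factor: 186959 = 186959^1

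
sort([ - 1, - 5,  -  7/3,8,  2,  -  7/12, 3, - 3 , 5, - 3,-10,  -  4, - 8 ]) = [ - 10, - 8, - 5, - 4, - 3 ,-3,-7/3,-1 ,-7/12 , 2,3, 5, 8]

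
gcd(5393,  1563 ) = 1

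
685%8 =5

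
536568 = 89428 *6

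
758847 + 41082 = 799929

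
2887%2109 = 778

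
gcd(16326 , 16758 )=18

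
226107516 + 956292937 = 1182400453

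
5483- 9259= - 3776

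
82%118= 82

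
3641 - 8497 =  - 4856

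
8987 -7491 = 1496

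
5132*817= 4192844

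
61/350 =61/350 = 0.17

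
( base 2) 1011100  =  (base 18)52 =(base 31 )2U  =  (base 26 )3e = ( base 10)92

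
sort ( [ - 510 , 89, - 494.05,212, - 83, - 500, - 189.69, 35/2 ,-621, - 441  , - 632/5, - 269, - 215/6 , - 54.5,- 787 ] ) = [ - 787, -621, - 510,  -  500 ,-494.05,-441, - 269, - 189.69,-632/5, - 83, - 54.5,-215/6, 35/2, 89  ,  212 ] 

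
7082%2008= 1058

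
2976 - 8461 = -5485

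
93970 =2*46985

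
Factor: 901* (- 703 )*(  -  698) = 442115294 = 2^1 * 17^1 * 19^1*37^1*53^1*349^1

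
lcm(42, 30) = 210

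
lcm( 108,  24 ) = 216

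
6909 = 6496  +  413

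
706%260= 186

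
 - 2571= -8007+5436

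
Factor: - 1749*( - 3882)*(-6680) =-2^4*3^2*5^1*11^1*53^1*167^1*647^1 = - 45354648240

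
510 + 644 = 1154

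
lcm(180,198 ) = 1980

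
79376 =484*164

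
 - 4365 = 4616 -8981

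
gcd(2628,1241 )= 73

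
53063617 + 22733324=75796941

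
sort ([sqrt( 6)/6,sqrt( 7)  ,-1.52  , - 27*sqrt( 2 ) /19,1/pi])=[ - 27*sqrt (2 )/19, - 1.52,1/pi, sqrt ( 6)/6,  sqrt( 7) ] 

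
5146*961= 4945306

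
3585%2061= 1524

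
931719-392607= 539112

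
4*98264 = 393056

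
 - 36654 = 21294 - 57948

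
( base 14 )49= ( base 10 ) 65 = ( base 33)1W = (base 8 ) 101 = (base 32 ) 21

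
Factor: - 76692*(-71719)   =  5500273548 = 2^2*3^1 * 7^1*11^1 * 83^1*71719^1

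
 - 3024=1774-4798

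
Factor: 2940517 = 2940517^1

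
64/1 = 64 = 64.00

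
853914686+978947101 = 1832861787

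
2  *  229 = 458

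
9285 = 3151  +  6134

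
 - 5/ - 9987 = 5/9987 = 0.00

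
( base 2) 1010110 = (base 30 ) 2Q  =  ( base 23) 3h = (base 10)86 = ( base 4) 1112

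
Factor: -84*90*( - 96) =2^8*3^4*5^1 * 7^1  =  725760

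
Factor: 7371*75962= 559915902   =  2^1 * 3^4*7^1*13^1*19^1*1999^1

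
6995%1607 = 567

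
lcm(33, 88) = 264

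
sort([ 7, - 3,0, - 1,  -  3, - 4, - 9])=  [ - 9, - 4,-3, - 3, - 1,0, 7]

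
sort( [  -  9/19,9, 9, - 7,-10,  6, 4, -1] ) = [-10,-7, - 1 , -9/19, 4,6, 9, 9 ]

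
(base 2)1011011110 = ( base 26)126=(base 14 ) 3A6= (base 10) 734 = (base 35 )ky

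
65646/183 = 358 + 44/61 = 358.72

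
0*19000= 0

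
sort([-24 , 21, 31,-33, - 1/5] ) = [-33, -24, - 1/5,21,31]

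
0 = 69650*0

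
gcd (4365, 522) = 9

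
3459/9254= 3459/9254 = 0.37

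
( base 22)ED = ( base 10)321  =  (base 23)dm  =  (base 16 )141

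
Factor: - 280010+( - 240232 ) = -2^1*3^1*31^1*2797^1 = - 520242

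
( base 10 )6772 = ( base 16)1A74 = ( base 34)5T6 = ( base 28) 8ho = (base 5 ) 204042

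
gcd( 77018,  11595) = 1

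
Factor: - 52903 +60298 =3^1  *  5^1* 17^1*29^1 = 7395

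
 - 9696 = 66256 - 75952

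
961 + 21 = 982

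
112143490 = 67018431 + 45125059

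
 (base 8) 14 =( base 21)C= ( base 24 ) c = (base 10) 12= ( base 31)c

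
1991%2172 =1991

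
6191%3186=3005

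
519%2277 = 519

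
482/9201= 482/9201= 0.05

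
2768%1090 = 588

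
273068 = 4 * 68267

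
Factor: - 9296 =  - 2^4 * 7^1*83^1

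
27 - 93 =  - 66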